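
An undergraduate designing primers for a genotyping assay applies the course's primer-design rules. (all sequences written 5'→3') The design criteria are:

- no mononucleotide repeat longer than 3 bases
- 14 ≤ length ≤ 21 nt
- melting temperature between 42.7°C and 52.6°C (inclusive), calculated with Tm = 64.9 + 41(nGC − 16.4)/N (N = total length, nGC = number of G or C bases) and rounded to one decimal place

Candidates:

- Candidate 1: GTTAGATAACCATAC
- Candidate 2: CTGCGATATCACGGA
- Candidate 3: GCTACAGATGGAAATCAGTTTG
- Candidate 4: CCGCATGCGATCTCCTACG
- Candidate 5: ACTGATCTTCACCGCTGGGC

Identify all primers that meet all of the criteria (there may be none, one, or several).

Candidate 1 (15 nt, A=6 T=4 G=2 C=3): longest run = 2 ✓; length 15 ✓; Tm = 64.9 + 41·(5 − 16.4)/15 = 33.7°C, outside 42.7–52.6°C ✗ — fails.
Candidate 2 (15 nt, A=4 T=3 G=4 C=4): longest run = 2 ✓; length 15 ✓; Tm = 64.9 + 41·(8 − 16.4)/15 = 41.9°C, outside 42.7–52.6°C ✗ — fails.
Candidate 3 (22 nt, A=7 T=6 G=6 C=3): longest run = 3 ✓; length 22, outside 14–21 ✗; Tm = 64.9 + 41·(9 − 16.4)/22 = 51.1°C ✓ — fails.
Candidate 4 (19 nt, A=3 T=4 G=4 C=8): longest run = 2 ✓; length 19 ✓; Tm = 64.9 + 41·(12 − 16.4)/19 = 55.4°C, outside 42.7–52.6°C ✗ — fails.
Candidate 5 (20 nt, A=3 T=5 G=5 C=7): longest run = 3 ✓; length 20 ✓; Tm = 64.9 + 41·(12 − 16.4)/20 = 55.9°C, outside 42.7–52.6°C ✗ — fails.

None of the candidates satisfy all criteria.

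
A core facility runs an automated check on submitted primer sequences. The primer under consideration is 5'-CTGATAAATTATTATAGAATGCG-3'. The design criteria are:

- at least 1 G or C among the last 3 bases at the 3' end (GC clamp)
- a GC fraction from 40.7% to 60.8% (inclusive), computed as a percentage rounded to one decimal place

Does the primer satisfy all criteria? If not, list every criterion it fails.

Base counts: A=9, T=8, G=4, C=2 (length 23).
GC clamp: 3' end GCG has 3 G/C ✓
GC content: GC 6/23 = 26.1%, outside 40.7–60.8% ✗

Fails: GC content.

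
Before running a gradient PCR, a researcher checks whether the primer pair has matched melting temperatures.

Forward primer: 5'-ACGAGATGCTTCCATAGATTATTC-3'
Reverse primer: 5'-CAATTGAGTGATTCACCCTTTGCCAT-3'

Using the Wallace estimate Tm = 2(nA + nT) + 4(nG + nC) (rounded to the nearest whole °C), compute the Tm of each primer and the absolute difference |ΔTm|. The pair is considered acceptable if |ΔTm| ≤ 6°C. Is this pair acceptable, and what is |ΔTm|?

|ΔTm| = 8°C; the pair is not acceptable.

Forward: A=7 T=8 G=4 C=5 → Tm = 2·15 + 4·9 = 66°C.
Reverse: A=6 T=9 G=4 C=7 → Tm = 2·15 + 4·11 = 74°C.
|ΔTm| = |66 − 74| = 8°C, > 6°C.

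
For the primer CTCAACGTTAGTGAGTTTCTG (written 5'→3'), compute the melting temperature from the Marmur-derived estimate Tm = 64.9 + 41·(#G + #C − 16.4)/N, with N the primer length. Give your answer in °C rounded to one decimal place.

Base counts: A=4, T=8, G=5, C=4; G+C = 9, N = 21.
Tm = 64.9 + 41·(9 − 16.4)/21 = 64.9 + -303.40/21 = 50.5°C.

50.5°C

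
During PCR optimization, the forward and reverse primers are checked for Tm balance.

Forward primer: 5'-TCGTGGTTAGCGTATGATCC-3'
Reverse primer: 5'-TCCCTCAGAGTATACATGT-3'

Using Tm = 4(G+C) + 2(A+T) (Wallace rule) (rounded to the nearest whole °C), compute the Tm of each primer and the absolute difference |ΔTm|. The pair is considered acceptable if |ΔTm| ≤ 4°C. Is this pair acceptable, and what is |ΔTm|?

Forward: A=3 T=7 G=6 C=4 → Tm = 2·10 + 4·10 = 60°C.
Reverse: A=5 T=6 G=3 C=5 → Tm = 2·11 + 4·8 = 54°C.
|ΔTm| = |60 − 54| = 6°C, > 4°C.

|ΔTm| = 6°C; the pair is not acceptable.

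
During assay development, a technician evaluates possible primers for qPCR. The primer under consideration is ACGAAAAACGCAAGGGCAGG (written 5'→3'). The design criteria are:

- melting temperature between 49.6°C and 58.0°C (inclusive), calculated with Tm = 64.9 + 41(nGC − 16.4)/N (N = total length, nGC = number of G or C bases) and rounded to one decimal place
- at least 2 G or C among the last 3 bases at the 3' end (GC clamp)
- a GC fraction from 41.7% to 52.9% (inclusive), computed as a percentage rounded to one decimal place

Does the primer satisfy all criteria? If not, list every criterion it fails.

Base counts: A=9, T=0, G=7, C=4 (length 20).
Tm: Tm = 64.9 + 41·(11 − 16.4)/20 = 53.8°C ✓
GC clamp: 3' end AGG has 2 G/C ✓
GC content: GC 11/20 = 55.0%, outside 41.7–52.9% ✗

Fails: GC content.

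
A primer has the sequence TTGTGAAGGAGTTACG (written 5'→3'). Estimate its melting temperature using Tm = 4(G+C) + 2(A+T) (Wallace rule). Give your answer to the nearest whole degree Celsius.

46°C

Base counts: A=4, T=5, G=6, C=1 (length 16).
Tm = 2·(4+5) + 4·(6+1) = 2·9 + 4·7 = 18 + 28 = 46°C.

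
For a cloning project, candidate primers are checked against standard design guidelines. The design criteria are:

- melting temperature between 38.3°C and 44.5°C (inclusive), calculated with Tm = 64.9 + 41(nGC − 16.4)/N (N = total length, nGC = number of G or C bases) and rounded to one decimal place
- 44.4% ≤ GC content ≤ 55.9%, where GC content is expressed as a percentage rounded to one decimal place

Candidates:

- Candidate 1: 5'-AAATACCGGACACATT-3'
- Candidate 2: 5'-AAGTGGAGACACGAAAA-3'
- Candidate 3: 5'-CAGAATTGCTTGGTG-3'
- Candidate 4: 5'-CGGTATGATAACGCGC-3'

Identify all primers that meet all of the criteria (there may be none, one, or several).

Candidate 3 only.

Candidate 1 (16 nt, A=7 T=3 G=2 C=4): Tm = 64.9 + 41·(6 − 16.4)/16 = 38.3°C ✓; GC 6/16 = 37.5%, outside 44.4–55.9% ✗ — fails.
Candidate 2 (17 nt, A=9 T=1 G=5 C=2): Tm = 64.9 + 41·(7 − 16.4)/17 = 42.2°C ✓; GC 7/17 = 41.2%, outside 44.4–55.9% ✗ — fails.
Candidate 3 (15 nt, A=3 T=5 G=5 C=2): Tm = 64.9 + 41·(7 − 16.4)/15 = 39.2°C ✓; GC 7/15 = 46.7% ✓ — passes.
Candidate 4 (16 nt, A=4 T=3 G=5 C=4): Tm = 64.9 + 41·(9 − 16.4)/16 = 45.9°C, outside 38.3–44.5°C ✗; GC 9/16 = 56.3%, outside 44.4–55.9% ✗ — fails.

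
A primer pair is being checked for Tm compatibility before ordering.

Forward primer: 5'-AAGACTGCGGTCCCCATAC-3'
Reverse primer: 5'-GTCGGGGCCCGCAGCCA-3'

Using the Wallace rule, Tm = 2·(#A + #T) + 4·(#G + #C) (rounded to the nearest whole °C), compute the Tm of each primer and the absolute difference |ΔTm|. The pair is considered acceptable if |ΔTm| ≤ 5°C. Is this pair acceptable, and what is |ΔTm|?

|ΔTm| = 2°C; the pair is acceptable.

Forward: A=5 T=3 G=4 C=7 → Tm = 2·8 + 4·11 = 60°C.
Reverse: A=2 T=1 G=7 C=7 → Tm = 2·3 + 4·14 = 62°C.
|ΔTm| = |60 − 62| = 2°C, ≤ 5°C.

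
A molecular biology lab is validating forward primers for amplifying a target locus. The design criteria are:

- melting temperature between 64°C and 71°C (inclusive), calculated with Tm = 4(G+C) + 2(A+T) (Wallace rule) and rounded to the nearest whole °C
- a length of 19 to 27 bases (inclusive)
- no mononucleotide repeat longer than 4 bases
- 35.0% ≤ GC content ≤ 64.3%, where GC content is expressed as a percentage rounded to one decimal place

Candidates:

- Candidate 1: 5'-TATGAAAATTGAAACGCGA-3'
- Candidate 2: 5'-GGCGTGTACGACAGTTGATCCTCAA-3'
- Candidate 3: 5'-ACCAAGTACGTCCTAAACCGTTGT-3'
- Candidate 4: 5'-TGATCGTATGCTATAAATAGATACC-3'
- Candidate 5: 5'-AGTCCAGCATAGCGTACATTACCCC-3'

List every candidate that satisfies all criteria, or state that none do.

Candidate 3 only.

Candidate 1 (19 nt, A=9 T=4 G=4 C=2): Tm = 2·13 + 4·6 = 50°C, outside 64–71°C ✗; length 19 ✓; longest run = 4 ✓; GC 6/19 = 31.6%, outside 35.0–64.3% ✗ — fails.
Candidate 2 (25 nt, A=6 T=6 G=7 C=6): Tm = 2·12 + 4·13 = 76°C, outside 64–71°C ✗; length 25 ✓; longest run = 2 ✓; GC 13/25 = 52.0% ✓ — fails.
Candidate 3 (24 nt, A=7 T=6 G=4 C=7): Tm = 2·13 + 4·11 = 70°C ✓; length 24 ✓; longest run = 3 ✓; GC 11/24 = 45.8% ✓ — passes.
Candidate 4 (25 nt, A=9 T=8 G=4 C=4): Tm = 2·17 + 4·8 = 66°C ✓; length 25 ✓; longest run = 3 ✓; GC 8/25 = 32.0%, outside 35.0–64.3% ✗ — fails.
Candidate 5 (25 nt, A=7 T=5 G=4 C=9): Tm = 2·12 + 4·13 = 76°C, outside 64–71°C ✗; length 25 ✓; longest run = 4 ✓; GC 13/25 = 52.0% ✓ — fails.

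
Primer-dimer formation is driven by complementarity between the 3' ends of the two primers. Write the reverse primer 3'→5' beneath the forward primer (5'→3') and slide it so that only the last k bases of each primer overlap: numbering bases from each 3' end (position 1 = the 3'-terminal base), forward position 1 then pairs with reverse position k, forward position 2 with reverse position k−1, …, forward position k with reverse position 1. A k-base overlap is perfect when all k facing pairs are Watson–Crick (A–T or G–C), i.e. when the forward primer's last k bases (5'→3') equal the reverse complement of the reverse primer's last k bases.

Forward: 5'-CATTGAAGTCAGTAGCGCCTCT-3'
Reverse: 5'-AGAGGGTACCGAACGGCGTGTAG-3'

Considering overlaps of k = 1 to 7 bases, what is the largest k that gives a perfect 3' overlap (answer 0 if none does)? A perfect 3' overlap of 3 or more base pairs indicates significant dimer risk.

Last 7 bases (5'→3') — forward …CGCCTCT, reverse …CGTGTAG.
Reverse complement of the reverse primer's last 7 bases: CTACACG; its first k bases are the reverse complement of the reverse primer's last k bases, so a perfect k-base overlap needs the forward primer's last k bases to equal them.
Comparing (forward last k vs required): k=1: T vs C ✗; k=2: CT vs CT ✓; k=3: TCT vs CTA ✗; k=4: CTCT vs CTAC ✗; k=5: CCTCT vs CTACA ✗; k=6: GCCTCT vs CTACAC ✗; k=7: CGCCTCT vs CTACACG ✗.
Only k = 2 is perfect, so the longest perfect 3' overlap is 2.

Longest perfect overlap: 2 complementary base pairs; below the dimer-risk threshold (threshold 3).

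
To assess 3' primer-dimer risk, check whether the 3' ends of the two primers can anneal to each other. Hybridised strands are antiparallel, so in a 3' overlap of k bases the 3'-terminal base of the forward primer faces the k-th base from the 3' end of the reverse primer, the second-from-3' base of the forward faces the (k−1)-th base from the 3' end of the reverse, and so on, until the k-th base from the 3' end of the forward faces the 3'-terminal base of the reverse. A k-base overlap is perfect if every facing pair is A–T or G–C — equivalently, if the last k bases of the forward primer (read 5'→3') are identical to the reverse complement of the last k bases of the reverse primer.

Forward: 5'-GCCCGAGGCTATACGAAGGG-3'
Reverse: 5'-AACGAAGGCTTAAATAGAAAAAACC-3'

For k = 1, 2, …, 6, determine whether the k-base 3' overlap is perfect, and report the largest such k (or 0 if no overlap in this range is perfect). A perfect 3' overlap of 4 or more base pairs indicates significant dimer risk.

Longest perfect overlap: 2 complementary base pairs; below the dimer-risk threshold (threshold 4).

Last 6 bases (5'→3') — forward …GAAGGG, reverse …AAAACC.
Reverse complement of the reverse primer's last 6 bases: GGTTTT; its first k bases are the reverse complement of the reverse primer's last k bases, so a perfect k-base overlap needs the forward primer's last k bases to equal them.
Comparing (forward last k vs required): k=1: G vs G ✓; k=2: GG vs GG ✓; k=3: GGG vs GGT ✗; k=4: AGGG vs GGTT ✗; k=5: AAGGG vs GGTTT ✗; k=6: GAAGGG vs GGTTTT ✗.
Perfect overlaps at k = 1, 2; the largest is 2.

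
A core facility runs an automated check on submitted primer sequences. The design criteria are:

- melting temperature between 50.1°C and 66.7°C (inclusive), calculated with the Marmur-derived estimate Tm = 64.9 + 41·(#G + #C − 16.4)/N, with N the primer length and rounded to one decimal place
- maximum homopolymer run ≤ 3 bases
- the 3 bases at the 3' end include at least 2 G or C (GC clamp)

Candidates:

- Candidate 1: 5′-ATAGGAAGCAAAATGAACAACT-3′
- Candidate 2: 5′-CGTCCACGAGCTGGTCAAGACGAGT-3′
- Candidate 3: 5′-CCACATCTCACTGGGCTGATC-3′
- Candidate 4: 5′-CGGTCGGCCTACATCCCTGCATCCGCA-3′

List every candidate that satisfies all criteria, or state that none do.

None of the candidates satisfy all criteria.

Candidate 1 (22 nt, A=12 T=3 G=4 C=3): Tm = 64.9 + 41·(7 − 16.4)/22 = 47.4°C, outside 50.1–66.7°C ✗; longest run = 4, exceeds 3 ✗; 3' end ACT has 1 G/C, need ≥2 ✗ — fails.
Candidate 2 (25 nt, A=6 T=4 G=8 C=7): Tm = 64.9 + 41·(15 − 16.4)/25 = 62.6°C ✓; longest run = 2 ✓; 3' end AGT has 1 G/C, need ≥2 ✗ — fails.
Candidate 3 (21 nt, A=4 T=5 G=4 C=8): Tm = 64.9 + 41·(12 − 16.4)/21 = 56.3°C ✓; longest run = 3 ✓; 3' end ATC has 1 G/C, need ≥2 ✗ — fails.
Candidate 4 (27 nt, A=4 T=5 G=6 C=12): Tm = 64.9 + 41·(18 − 16.4)/27 = 67.3°C, outside 50.1–66.7°C ✗; longest run = 3 ✓; 3' end GCA has 2 G/C ✓ — fails.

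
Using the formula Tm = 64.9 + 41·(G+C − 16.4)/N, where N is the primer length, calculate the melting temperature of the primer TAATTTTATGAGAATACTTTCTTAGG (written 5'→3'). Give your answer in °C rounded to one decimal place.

48.5°C

Base counts: A=8, T=12, G=4, C=2; G+C = 6, N = 26.
Tm = 64.9 + 41·(6 − 16.4)/26 = 64.9 + -426.40/26 = 48.5°C.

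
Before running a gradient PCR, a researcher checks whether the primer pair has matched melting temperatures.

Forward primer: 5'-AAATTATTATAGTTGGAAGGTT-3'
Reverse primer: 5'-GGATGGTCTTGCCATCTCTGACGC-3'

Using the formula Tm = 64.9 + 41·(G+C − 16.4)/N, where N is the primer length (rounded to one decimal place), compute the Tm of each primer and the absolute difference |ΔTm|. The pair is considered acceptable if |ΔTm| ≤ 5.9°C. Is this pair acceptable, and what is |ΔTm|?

|ΔTm| = 17.1°C; the pair is not acceptable.

Forward: G+C = 5, N = 22 → Tm = 64.9 + 41·(5 − 16.4)/22 = 43.7°C.
Reverse: G+C = 14, N = 24 → Tm = 64.9 + 41·(14 − 16.4)/24 = 60.8°C.
|ΔTm| = |43.7 − 60.8| = 17.1°C, > 5.9°C.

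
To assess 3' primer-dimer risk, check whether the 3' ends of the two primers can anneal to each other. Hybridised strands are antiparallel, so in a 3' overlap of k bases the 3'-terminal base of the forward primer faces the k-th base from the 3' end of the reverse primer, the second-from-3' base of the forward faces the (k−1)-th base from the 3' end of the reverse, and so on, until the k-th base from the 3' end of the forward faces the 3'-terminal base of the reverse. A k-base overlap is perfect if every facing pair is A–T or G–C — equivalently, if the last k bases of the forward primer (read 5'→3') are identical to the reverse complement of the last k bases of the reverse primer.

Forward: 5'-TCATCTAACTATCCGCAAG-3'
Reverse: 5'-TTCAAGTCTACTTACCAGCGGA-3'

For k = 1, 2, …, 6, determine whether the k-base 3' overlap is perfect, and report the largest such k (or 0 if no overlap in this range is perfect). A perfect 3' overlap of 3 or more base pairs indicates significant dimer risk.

Longest perfect overlap: 0 complementary base pairs; below the dimer-risk threshold (threshold 3).

Last 6 bases (5'→3') — forward …CGCAAG, reverse …AGCGGA.
Reverse complement of the reverse primer's last 6 bases: TCCGCT; its first k bases are the reverse complement of the reverse primer's last k bases, so a perfect k-base overlap needs the forward primer's last k bases to equal them.
Comparing (forward last k vs required): k=1: G vs T ✗; k=2: AG vs TC ✗; k=3: AAG vs TCC ✗; k=4: CAAG vs TCCG ✗; k=5: GCAAG vs TCCGC ✗; k=6: CGCAAG vs TCCGCT ✗.
No overlap length from 1 to 6 is perfect, so the longest perfect 3' overlap is 0.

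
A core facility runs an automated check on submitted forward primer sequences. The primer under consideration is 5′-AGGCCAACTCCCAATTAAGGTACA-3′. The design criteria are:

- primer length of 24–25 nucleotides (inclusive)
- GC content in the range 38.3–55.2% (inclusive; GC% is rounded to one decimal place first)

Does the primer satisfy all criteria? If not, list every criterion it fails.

Meets all criteria.

Base counts: A=9, T=4, G=4, C=7 (length 24).
length: length 24 ✓
GC content: GC 11/24 = 45.8% ✓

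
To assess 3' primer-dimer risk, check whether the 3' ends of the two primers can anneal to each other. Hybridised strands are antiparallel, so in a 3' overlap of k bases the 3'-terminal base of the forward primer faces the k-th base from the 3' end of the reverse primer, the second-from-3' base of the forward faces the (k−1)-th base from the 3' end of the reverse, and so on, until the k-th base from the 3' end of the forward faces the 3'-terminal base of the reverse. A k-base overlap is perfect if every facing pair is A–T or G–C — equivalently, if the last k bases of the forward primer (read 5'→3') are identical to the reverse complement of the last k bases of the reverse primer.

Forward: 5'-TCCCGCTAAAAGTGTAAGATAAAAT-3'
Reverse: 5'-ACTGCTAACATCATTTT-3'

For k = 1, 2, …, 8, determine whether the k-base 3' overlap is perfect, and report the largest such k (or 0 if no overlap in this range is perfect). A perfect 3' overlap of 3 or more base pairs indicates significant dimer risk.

Last 8 bases (5'→3') — forward …GATAAAAT, reverse …ATCATTTT.
Reverse complement of the reverse primer's last 8 bases: AAAATGAT; its first k bases are the reverse complement of the reverse primer's last k bases, so a perfect k-base overlap needs the forward primer's last k bases to equal them.
Comparing (forward last k vs required): k=1: T vs A ✗; k=2: AT vs AA ✗; k=3: AAT vs AAA ✗; k=4: AAAT vs AAAA ✗; k=5: AAAAT vs AAAAT ✓; k=6: TAAAAT vs AAAATG ✗; k=7: ATAAAAT vs AAAATGA ✗; k=8: GATAAAAT vs AAAATGAT ✗.
Only k = 5 is perfect, so the longest perfect 3' overlap is 5.

Longest perfect overlap: 5 complementary base pairs; significant dimer risk (threshold 3).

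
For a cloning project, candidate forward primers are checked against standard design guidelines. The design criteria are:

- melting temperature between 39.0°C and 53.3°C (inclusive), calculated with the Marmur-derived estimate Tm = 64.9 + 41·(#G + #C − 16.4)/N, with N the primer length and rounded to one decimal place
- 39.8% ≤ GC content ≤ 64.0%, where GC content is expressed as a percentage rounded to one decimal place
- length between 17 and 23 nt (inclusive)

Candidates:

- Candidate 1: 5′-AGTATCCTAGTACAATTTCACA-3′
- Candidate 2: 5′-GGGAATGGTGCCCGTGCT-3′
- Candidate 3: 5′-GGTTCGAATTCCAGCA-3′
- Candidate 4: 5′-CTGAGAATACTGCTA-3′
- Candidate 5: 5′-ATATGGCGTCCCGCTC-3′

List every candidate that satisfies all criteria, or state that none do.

Candidate 1 (22 nt, A=8 T=7 G=2 C=5): Tm = 64.9 + 41·(7 − 16.4)/22 = 47.4°C ✓; GC 7/22 = 31.8%, outside 39.8–64.0% ✗; length 22 ✓ — fails.
Candidate 2 (18 nt, A=2 T=4 G=8 C=4): Tm = 64.9 + 41·(12 − 16.4)/18 = 54.9°C, outside 39.0–53.3°C ✗; GC 12/18 = 66.7%, outside 39.8–64.0% ✗; length 18 ✓ — fails.
Candidate 3 (16 nt, A=4 T=4 G=4 C=4): Tm = 64.9 + 41·(8 − 16.4)/16 = 43.4°C ✓; GC 8/16 = 50.0% ✓; length 16, outside 17–23 ✗ — fails.
Candidate 4 (15 nt, A=5 T=4 G=3 C=3): Tm = 64.9 + 41·(6 − 16.4)/15 = 36.5°C, outside 39.0–53.3°C ✗; GC 6/15 = 40.0% ✓; length 15, outside 17–23 ✗ — fails.
Candidate 5 (16 nt, A=2 T=4 G=4 C=6): Tm = 64.9 + 41·(10 − 16.4)/16 = 48.5°C ✓; GC 10/16 = 62.5% ✓; length 16, outside 17–23 ✗ — fails.

None of the candidates satisfy all criteria.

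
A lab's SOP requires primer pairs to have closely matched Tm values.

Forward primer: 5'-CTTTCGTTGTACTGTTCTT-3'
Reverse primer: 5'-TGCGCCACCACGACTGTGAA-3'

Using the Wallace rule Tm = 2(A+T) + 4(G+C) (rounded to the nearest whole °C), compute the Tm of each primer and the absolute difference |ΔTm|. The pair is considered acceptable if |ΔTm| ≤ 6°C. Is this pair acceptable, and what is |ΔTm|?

Forward: A=1 T=11 G=3 C=4 → Tm = 2·12 + 4·7 = 52°C.
Reverse: A=5 T=3 G=5 C=7 → Tm = 2·8 + 4·12 = 64°C.
|ΔTm| = |52 − 64| = 12°C, > 6°C.

|ΔTm| = 12°C; the pair is not acceptable.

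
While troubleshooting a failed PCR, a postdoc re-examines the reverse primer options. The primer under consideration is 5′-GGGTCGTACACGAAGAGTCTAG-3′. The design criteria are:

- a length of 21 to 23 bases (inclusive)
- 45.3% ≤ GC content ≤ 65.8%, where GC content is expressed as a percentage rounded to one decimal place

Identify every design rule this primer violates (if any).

Base counts: A=6, T=4, G=8, C=4 (length 22).
length: length 22 ✓
GC content: GC 12/22 = 54.5% ✓

Meets all criteria.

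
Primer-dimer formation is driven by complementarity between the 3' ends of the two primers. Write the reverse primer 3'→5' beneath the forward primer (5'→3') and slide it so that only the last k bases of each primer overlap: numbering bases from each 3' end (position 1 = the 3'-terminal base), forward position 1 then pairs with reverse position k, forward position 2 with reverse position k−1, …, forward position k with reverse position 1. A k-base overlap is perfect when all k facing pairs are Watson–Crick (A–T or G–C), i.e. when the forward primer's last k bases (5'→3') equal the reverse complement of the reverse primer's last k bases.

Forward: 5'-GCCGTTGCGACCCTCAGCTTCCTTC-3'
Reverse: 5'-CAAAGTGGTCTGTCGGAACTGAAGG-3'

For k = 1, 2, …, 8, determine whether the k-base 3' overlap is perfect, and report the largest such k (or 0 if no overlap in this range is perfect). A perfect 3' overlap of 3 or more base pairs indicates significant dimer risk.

Last 8 bases (5'→3') — forward …CTTCCTTC, reverse …ACTGAAGG.
Reverse complement of the reverse primer's last 8 bases: CCTTCAGT; its first k bases are the reverse complement of the reverse primer's last k bases, so a perfect k-base overlap needs the forward primer's last k bases to equal them.
Comparing (forward last k vs required): k=1: C vs C ✓; k=2: TC vs CC ✗; k=3: TTC vs CCT ✗; k=4: CTTC vs CCTT ✗; k=5: CCTTC vs CCTTC ✓; k=6: TCCTTC vs CCTTCA ✗; k=7: TTCCTTC vs CCTTCAG ✗; k=8: CTTCCTTC vs CCTTCAGT ✗.
Perfect overlaps at k = 1, 5; the largest is 5.

Longest perfect overlap: 5 complementary base pairs; significant dimer risk (threshold 3).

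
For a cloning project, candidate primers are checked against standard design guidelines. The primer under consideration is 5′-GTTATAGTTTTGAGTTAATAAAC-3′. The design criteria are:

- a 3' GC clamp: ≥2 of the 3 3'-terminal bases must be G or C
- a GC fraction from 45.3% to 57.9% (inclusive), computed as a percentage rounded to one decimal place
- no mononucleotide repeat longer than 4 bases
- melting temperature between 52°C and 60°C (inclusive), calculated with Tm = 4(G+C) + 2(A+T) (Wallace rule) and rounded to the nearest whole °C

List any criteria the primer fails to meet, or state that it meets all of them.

Base counts: A=8, T=10, G=4, C=1 (length 23).
GC clamp: 3' end AAC has 1 G/C, need ≥2 ✗
GC content: GC 5/23 = 21.7%, outside 45.3–57.9% ✗
homopolymer run: longest run = 4 ✓
Tm: Tm = 2·18 + 4·5 = 56°C ✓

Fails: GC clamp, GC content.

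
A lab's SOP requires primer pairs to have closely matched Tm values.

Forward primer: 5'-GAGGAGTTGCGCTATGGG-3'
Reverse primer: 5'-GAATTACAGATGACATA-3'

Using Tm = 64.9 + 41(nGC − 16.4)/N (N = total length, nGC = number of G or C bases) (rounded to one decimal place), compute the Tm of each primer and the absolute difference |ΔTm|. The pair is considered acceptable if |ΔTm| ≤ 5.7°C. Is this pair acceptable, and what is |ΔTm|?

Forward: G+C = 11, N = 18 → Tm = 64.9 + 41·(11 − 16.4)/18 = 52.6°C.
Reverse: G+C = 5, N = 17 → Tm = 64.9 + 41·(5 − 16.4)/17 = 37.4°C.
|ΔTm| = |52.6 − 37.4| = 15.2°C, > 5.7°C.

|ΔTm| = 15.2°C; the pair is not acceptable.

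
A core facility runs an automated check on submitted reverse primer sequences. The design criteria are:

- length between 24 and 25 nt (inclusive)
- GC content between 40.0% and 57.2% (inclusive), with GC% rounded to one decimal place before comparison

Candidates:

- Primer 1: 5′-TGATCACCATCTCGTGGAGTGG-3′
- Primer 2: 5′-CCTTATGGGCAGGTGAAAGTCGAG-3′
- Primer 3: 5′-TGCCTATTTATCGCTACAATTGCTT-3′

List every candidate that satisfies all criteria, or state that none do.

Primer 2 only.

Primer 1 (22 nt, A=4 T=6 G=7 C=5): length 22, outside 24–25 ✗; GC 12/22 = 54.5% ✓ — fails.
Primer 2 (24 nt, A=6 T=5 G=9 C=4): length 24 ✓; GC 13/24 = 54.2% ✓ — passes.
Primer 3 (25 nt, A=5 T=11 G=3 C=6): length 25 ✓; GC 9/25 = 36.0%, outside 40.0–57.2% ✗ — fails.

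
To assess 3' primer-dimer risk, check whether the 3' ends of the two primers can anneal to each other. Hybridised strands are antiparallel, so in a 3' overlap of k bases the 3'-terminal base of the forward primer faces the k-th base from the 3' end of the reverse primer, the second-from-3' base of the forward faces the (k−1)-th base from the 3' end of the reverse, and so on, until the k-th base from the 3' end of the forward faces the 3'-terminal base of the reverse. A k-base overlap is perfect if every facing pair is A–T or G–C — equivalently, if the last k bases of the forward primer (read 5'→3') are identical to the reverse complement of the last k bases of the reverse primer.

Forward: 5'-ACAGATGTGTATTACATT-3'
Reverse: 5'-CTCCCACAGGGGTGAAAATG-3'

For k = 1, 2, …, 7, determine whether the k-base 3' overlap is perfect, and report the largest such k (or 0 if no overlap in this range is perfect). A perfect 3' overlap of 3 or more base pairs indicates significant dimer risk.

Longest perfect overlap: 4 complementary base pairs; significant dimer risk (threshold 3).

Last 7 bases (5'→3') — forward …TTACATT, reverse …GAAAATG.
Reverse complement of the reverse primer's last 7 bases: CATTTTC; its first k bases are the reverse complement of the reverse primer's last k bases, so a perfect k-base overlap needs the forward primer's last k bases to equal them.
Comparing (forward last k vs required): k=1: T vs C ✗; k=2: TT vs CA ✗; k=3: ATT vs CAT ✗; k=4: CATT vs CATT ✓; k=5: ACATT vs CATTT ✗; k=6: TACATT vs CATTTT ✗; k=7: TTACATT vs CATTTTC ✗.
Only k = 4 is perfect, so the longest perfect 3' overlap is 4.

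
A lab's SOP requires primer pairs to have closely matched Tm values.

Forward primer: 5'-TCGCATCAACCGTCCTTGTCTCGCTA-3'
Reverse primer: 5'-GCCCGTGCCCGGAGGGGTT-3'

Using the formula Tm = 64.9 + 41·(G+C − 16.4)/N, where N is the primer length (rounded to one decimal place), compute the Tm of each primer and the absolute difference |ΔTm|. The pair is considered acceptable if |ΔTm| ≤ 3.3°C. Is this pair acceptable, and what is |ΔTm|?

Forward: G+C = 14, N = 26 → Tm = 64.9 + 41·(14 − 16.4)/26 = 61.1°C.
Reverse: G+C = 15, N = 19 → Tm = 64.9 + 41·(15 − 16.4)/19 = 61.9°C.
|ΔTm| = |61.1 − 61.9| = 0.8°C, ≤ 3.3°C.

|ΔTm| = 0.8°C; the pair is acceptable.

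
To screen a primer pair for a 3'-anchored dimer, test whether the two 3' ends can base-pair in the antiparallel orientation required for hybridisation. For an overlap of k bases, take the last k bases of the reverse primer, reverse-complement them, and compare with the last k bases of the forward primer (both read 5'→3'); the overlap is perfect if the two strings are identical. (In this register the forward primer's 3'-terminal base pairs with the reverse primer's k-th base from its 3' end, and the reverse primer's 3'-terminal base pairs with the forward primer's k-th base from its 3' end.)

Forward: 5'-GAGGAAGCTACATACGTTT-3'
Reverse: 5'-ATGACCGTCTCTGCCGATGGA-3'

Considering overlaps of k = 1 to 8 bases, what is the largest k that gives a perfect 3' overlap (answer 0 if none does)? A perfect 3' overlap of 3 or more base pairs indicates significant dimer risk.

Last 8 bases (5'→3') — forward …ATACGTTT, reverse …CCGATGGA.
Reverse complement of the reverse primer's last 8 bases: TCCATCGG; its first k bases are the reverse complement of the reverse primer's last k bases, so a perfect k-base overlap needs the forward primer's last k bases to equal them.
Comparing (forward last k vs required): k=1: T vs T ✓; k=2: TT vs TC ✗; k=3: TTT vs TCC ✗; k=4: GTTT vs TCCA ✗; k=5: CGTTT vs TCCAT ✗; k=6: ACGTTT vs TCCATC ✗; k=7: TACGTTT vs TCCATCG ✗; k=8: ATACGTTT vs TCCATCGG ✗.
Only k = 1 is perfect, so the longest perfect 3' overlap is 1.

Longest perfect overlap: 1 complementary base pair; below the dimer-risk threshold (threshold 3).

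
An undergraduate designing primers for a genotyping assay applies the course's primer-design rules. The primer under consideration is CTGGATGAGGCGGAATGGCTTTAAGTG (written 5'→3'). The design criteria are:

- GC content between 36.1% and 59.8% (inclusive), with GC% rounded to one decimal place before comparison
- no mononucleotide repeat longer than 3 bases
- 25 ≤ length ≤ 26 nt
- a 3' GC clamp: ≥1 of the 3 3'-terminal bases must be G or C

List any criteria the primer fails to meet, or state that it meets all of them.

Fails: length.

Base counts: A=6, T=7, G=11, C=3 (length 27).
GC content: GC 14/27 = 51.9% ✓
homopolymer run: longest run = 3 ✓
length: length 27, outside 25–26 ✗
GC clamp: 3' end GTG has 2 G/C ✓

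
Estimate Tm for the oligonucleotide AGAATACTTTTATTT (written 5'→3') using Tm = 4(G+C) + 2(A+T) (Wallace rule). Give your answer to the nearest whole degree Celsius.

34°C

Base counts: A=5, T=8, G=1, C=1 (length 15).
Tm = 2·(5+8) + 4·(1+1) = 2·13 + 4·2 = 26 + 8 = 34°C.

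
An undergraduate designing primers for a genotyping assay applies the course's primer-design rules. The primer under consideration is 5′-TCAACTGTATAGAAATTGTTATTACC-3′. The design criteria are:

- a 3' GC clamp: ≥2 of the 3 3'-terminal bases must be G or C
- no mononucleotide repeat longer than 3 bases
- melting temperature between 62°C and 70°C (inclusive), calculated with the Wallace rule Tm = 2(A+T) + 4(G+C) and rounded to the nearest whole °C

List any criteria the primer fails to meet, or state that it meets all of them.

Meets all criteria.

Base counts: A=9, T=10, G=3, C=4 (length 26).
GC clamp: 3' end ACC has 2 G/C ✓
homopolymer run: longest run = 3 ✓
Tm: Tm = 2·19 + 4·7 = 66°C ✓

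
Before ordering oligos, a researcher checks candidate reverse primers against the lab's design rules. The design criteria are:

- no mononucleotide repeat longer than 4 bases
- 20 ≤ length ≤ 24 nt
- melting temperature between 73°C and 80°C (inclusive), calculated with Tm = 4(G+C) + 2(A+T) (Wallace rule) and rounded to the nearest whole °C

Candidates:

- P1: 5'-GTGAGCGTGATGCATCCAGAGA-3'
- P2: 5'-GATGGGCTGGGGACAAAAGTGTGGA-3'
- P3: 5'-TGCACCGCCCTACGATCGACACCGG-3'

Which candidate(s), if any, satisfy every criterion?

P1 (22 nt, A=6 T=4 G=8 C=4): longest run = 2 ✓; length 22 ✓; Tm = 2·10 + 4·12 = 68°C, outside 73–80°C ✗ — fails.
P2 (25 nt, A=7 T=4 G=12 C=2): longest run = 4 ✓; length 25, outside 20–24 ✗; Tm = 2·11 + 4·14 = 78°C ✓ — fails.
P3 (25 nt, A=5 T=3 G=6 C=11): longest run = 3 ✓; length 25, outside 20–24 ✗; Tm = 2·8 + 4·17 = 84°C, outside 73–80°C ✗ — fails.

None of the candidates satisfy all criteria.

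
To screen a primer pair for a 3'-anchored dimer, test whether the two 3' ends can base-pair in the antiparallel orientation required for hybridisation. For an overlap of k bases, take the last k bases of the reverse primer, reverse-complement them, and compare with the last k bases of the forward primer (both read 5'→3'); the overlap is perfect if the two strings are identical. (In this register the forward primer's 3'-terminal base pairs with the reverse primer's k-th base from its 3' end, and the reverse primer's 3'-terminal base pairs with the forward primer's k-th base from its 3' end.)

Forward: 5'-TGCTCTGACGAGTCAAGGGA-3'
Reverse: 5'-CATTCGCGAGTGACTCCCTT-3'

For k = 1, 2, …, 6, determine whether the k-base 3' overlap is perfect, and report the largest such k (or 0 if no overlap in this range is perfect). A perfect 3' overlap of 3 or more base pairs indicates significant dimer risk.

Last 6 bases (5'→3') — forward …AAGGGA, reverse …TCCCTT.
Reverse complement of the reverse primer's last 6 bases: AAGGGA; its first k bases are the reverse complement of the reverse primer's last k bases, so a perfect k-base overlap needs the forward primer's last k bases to equal them.
Comparing (forward last k vs required): k=1: A vs A ✓; k=2: GA vs AA ✗; k=3: GGA vs AAG ✗; k=4: GGGA vs AAGG ✗; k=5: AGGGA vs AAGGG ✗; k=6: AAGGGA vs AAGGGA ✓.
Perfect overlaps at k = 1, 6; the largest is 6.

Longest perfect overlap: 6 complementary base pairs; significant dimer risk (threshold 3).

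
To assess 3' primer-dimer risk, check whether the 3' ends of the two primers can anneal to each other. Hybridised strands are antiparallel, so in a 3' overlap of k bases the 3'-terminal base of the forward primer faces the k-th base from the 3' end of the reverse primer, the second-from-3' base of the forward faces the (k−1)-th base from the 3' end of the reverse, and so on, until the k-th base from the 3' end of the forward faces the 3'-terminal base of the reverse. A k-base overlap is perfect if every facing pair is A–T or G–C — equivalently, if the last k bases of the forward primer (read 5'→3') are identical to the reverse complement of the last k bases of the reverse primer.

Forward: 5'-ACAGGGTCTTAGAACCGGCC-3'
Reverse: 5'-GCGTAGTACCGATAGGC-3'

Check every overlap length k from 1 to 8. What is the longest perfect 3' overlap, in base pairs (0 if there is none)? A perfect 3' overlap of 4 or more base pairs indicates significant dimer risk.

Longest perfect overlap: 3 complementary base pairs; below the dimer-risk threshold (threshold 4).

Last 8 bases (5'→3') — forward …AACCGGCC, reverse …CGATAGGC.
Reverse complement of the reverse primer's last 8 bases: GCCTATCG; its first k bases are the reverse complement of the reverse primer's last k bases, so a perfect k-base overlap needs the forward primer's last k bases to equal them.
Comparing (forward last k vs required): k=1: C vs G ✗; k=2: CC vs GC ✗; k=3: GCC vs GCC ✓; k=4: GGCC vs GCCT ✗; k=5: CGGCC vs GCCTA ✗; k=6: CCGGCC vs GCCTAT ✗; k=7: ACCGGCC vs GCCTATC ✗; k=8: AACCGGCC vs GCCTATCG ✗.
Only k = 3 is perfect, so the longest perfect 3' overlap is 3.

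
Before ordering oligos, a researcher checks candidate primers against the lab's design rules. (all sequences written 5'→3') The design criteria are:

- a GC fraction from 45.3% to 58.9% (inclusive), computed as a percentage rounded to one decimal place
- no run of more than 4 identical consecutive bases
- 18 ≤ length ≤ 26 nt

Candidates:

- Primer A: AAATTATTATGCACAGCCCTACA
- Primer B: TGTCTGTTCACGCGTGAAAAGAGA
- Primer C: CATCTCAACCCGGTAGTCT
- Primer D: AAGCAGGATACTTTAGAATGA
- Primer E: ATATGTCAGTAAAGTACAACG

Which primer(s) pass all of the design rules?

Primer B and Primer C.

Primer A (23 nt, A=9 T=6 G=2 C=6): GC 8/23 = 34.8%, outside 45.3–58.9% ✗; longest run = 3 ✓; length 23 ✓ — fails.
Primer B (24 nt, A=7 T=6 G=7 C=4): GC 11/24 = 45.8% ✓; longest run = 4 ✓; length 24 ✓ — passes.
Primer C (19 nt, A=4 T=5 G=3 C=7): GC 10/19 = 52.6% ✓; longest run = 3 ✓; length 19 ✓ — passes.
Primer D (21 nt, A=9 T=5 G=5 C=2): GC 7/21 = 33.3%, outside 45.3–58.9% ✗; longest run = 3 ✓; length 21 ✓ — fails.
Primer E (21 nt, A=9 T=5 G=4 C=3): GC 7/21 = 33.3%, outside 45.3–58.9% ✗; longest run = 3 ✓; length 21 ✓ — fails.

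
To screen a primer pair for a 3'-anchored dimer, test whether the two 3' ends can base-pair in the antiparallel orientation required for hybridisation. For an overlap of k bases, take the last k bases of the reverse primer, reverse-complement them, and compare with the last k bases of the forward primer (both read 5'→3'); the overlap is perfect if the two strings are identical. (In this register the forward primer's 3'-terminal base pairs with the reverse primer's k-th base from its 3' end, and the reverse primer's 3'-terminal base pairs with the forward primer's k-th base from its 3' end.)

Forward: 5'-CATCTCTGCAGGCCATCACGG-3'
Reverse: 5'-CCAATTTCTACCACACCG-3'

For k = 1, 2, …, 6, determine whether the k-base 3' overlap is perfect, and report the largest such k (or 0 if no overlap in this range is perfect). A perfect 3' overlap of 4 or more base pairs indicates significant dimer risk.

Longest perfect overlap: 3 complementary base pairs; below the dimer-risk threshold (threshold 4).

Last 6 bases (5'→3') — forward …TCACGG, reverse …ACACCG.
Reverse complement of the reverse primer's last 6 bases: CGGTGT; its first k bases are the reverse complement of the reverse primer's last k bases, so a perfect k-base overlap needs the forward primer's last k bases to equal them.
Comparing (forward last k vs required): k=1: G vs C ✗; k=2: GG vs CG ✗; k=3: CGG vs CGG ✓; k=4: ACGG vs CGGT ✗; k=5: CACGG vs CGGTG ✗; k=6: TCACGG vs CGGTGT ✗.
Only k = 3 is perfect, so the longest perfect 3' overlap is 3.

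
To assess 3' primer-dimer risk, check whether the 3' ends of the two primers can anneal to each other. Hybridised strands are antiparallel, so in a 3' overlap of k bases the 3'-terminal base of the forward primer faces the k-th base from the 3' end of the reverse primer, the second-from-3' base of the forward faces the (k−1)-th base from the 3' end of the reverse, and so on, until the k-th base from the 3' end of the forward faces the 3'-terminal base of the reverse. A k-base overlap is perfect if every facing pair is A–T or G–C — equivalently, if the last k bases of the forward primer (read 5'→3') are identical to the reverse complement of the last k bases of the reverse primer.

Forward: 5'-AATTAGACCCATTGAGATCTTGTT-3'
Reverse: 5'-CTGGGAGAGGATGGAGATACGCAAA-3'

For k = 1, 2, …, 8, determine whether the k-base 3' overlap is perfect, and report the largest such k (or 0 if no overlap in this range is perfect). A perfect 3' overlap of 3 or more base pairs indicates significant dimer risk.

Longest perfect overlap: 2 complementary base pairs; below the dimer-risk threshold (threshold 3).

Last 8 bases (5'→3') — forward …ATCTTGTT, reverse …TACGCAAA.
Reverse complement of the reverse primer's last 8 bases: TTTGCGTA; its first k bases are the reverse complement of the reverse primer's last k bases, so a perfect k-base overlap needs the forward primer's last k bases to equal them.
Comparing (forward last k vs required): k=1: T vs T ✓; k=2: TT vs TT ✓; k=3: GTT vs TTT ✗; k=4: TGTT vs TTTG ✗; k=5: TTGTT vs TTTGC ✗; k=6: CTTGTT vs TTTGCG ✗; k=7: TCTTGTT vs TTTGCGT ✗; k=8: ATCTTGTT vs TTTGCGTA ✗.
Perfect overlaps at k = 1, 2; the largest is 2.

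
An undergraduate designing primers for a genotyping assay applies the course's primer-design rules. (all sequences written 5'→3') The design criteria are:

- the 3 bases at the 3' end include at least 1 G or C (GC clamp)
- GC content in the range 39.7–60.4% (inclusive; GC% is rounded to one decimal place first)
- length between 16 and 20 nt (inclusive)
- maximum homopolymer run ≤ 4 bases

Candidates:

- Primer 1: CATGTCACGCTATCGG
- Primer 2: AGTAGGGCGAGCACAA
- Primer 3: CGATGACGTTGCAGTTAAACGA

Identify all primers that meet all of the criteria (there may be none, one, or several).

Primer 1 (16 nt, A=3 T=4 G=4 C=5): 3' end CGG has 3 G/C ✓; GC 9/16 = 56.3% ✓; length 16 ✓; longest run = 2 ✓ — passes.
Primer 2 (16 nt, A=6 T=1 G=6 C=3): 3' end CAA has 1 G/C ✓; GC 9/16 = 56.3% ✓; length 16 ✓; longest run = 3 ✓ — passes.
Primer 3 (22 nt, A=7 T=5 G=6 C=4): 3' end CGA has 2 G/C ✓; GC 10/22 = 45.5% ✓; length 22, outside 16–20 ✗; longest run = 3 ✓ — fails.

Primer 1 and Primer 2.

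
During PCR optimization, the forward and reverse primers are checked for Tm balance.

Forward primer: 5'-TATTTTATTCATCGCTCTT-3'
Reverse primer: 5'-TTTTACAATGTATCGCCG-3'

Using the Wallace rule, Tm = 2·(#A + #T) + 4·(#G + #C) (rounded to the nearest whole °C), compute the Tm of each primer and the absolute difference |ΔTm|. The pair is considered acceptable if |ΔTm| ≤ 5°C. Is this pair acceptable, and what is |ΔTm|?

Forward: A=3 T=11 G=1 C=4 → Tm = 2·14 + 4·5 = 48°C.
Reverse: A=4 T=7 G=3 C=4 → Tm = 2·11 + 4·7 = 50°C.
|ΔTm| = |48 − 50| = 2°C, ≤ 5°C.

|ΔTm| = 2°C; the pair is acceptable.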